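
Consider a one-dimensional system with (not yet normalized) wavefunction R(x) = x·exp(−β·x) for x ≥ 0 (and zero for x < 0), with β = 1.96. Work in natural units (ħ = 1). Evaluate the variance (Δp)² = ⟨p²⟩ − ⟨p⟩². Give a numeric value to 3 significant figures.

3.84

Compute ⟨p⟩ and ⟨p²⟩ separately; (Δp)² = ⟨p²⟩ − ⟨p⟩².
Differentiate x·exp(−β·x) with the product rule; every integrand then reduces to terms xʲ·e^(−2βx) on [0, ∞), with ∫₀^∞ xʲ·e^(−2βx) dx = j!/(2β)^(j+1).
Normalization: ∫|R|² dx = 0.033203.
⟨p⟩ = 0.0000 and ⟨p²⟩ = 3.8416.
(Δp)² = 3.8416 − (0.0000)² = 3.8416.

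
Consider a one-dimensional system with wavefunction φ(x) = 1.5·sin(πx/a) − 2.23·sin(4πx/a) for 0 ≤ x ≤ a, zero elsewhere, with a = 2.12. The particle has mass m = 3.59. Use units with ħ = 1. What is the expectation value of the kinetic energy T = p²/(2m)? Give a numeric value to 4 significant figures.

3.464

T = −(ħ²/2m) d²/dx², so ⟨T⟩ = −(ħ²/2m) ∫ φ*·φ'' dx / ∫|φ|² dx; with m = 3.59.
d²/dx² sin(jπx/a) = −(jπ/a)²·sin(jπx/a); on 0 ≤ x ≤ a, ∫sin²(jπx/a) dx = a/2 and ∫sin(jπx/a)·sin(lπx/a) dx = 0 for j ≠ l, so only diagonal terms survive in ∫|φ|² and ∫φ·φ″; ∫φ·φ′ dx = [φ²/2] between the walls = 0.
State is unnormalized: ∫|φ|² dx = 7.6563, and ∫φ*·(−ħ²/2m · φ'') dx = 26.525, so ⟨T⟩ = 26.525 / 7.6563.
⟨T⟩ = 3.4644.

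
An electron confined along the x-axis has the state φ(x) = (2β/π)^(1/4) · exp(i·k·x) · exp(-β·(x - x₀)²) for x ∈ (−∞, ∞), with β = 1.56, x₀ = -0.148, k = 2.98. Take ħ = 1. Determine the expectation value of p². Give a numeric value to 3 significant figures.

10.4

p² φ = −ħ² d²φ/dx²; ⟨p²⟩ = −ħ² ∫ φ*·φ'' dx.
Gaussian moments (u = x − x₀): ∫u^(2j)·e^(−2βu²) du = (2j−1)!!/(4β)^j · √(π/(2β)), odd powers integrate to 0; here √(π/(2β)) = 1.0035. Derivatives: φ′ = (ik − 2βu)·φ, φ″ = ((ik − 2βu)² − 2β)·φ; the odd-in-u pieces drop out.
⟨p²⟩ = 10.440.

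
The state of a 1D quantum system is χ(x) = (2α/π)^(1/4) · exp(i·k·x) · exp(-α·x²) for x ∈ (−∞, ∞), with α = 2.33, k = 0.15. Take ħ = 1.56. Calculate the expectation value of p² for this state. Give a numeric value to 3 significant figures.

5.73

p² χ = −ħ² d²χ/dx²; ⟨p²⟩ = −ħ² ∫ χ*·χ'' dx.
Gaussian moments: ∫x^(2j)·e^(−2αx²) dx = (2j−1)!!/(4α)^j · √(π/(2α)), odd powers integrate to 0; here √(π/(2α)) = 0.82107. Derivatives: χ′ = (ik − 2αx)·χ, χ″ = ((ik − 2αx)² − 2α)·χ; the odd-in-x pieces drop out.
⟨p²⟩ = 5.7250.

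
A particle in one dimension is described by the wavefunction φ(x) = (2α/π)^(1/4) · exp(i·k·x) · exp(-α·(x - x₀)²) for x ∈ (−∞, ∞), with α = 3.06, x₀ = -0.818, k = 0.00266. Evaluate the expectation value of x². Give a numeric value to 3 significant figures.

0.751

⟨x²⟩ = ∫ x²·|φ|² dx (integrals over the domain).
Gaussian moments (u = x − x₀): ∫u^(2j)·e^(−2αu²) du = (2j−1)!!/(4α)^j · √(π/(2α)), odd powers integrate to 0; here √(π/(2α)) = 0.71647.
⟨x²⟩ = 0.75082.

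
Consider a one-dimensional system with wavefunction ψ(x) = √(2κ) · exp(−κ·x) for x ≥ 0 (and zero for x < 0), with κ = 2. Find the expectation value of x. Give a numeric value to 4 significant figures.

0.2500

⟨x⟩ = ∫ x·|ψ|² dx (integrals over the domain).
Every integrand reduces to terms xʲ·e^(−2κx) on [0, ∞); use ∫₀^∞ xʲ·e^(−2κx) dx = j!/(2κ)^(j+1).
⟨x⟩ = 0.25000.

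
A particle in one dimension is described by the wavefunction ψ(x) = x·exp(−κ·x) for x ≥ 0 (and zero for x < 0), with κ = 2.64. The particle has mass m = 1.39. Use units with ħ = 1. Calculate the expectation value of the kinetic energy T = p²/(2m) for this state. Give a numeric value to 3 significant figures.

2.51

T = −(ħ²/2m) d²/dx², so ⟨T⟩ = −(ħ²/2m) ∫ ψ*·ψ'' dx / ∫|ψ|² dx; with m = 1.39.
Differentiate x·exp(−κ·x) with the product rule; every integrand then reduces to terms xʲ·e^(−2κx) on [0, ∞), with ∫₀^∞ xʲ·e^(−2κx) dx = j!/(2κ)^(j+1).
State is unnormalized: ∫|ψ|² dx = 0.013587, and ∫ψ*·(−ħ²/2m · ψ'') dx = 0.034064, so ⟨T⟩ = 0.034064 / 0.013587.
⟨T⟩ = 2.5071.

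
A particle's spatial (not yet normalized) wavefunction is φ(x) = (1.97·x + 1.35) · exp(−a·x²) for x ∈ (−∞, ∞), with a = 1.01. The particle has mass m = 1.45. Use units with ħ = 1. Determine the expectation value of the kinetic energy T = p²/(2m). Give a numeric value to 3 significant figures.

0.589

T = −(ħ²/2m) d²/dx², so ⟨T⟩ = −(ħ²/2m) ∫ φ*·φ'' dx / ∫|φ|² dx; with m = 1.45.
Expand each integrand as polynomial × e^(−2ax²) and use ∫x^(2j)·e^(−2ax²) dx = (2j−1)!!/(4a)^j · √(π/(2a)), odd powers → 0; here √(π/(2a)) = 1.2471. Differentiate with the product rule, d/dx e^(−ax²) = −2ax·e^(−ax²).
State is unnormalized: ∫|φ|² dx = 3.4708, and ∫φ*·(−ħ²/2m · φ'') dx = 2.0433, so ⟨T⟩ = 2.0433 / 3.4708.
⟨T⟩ = 0.58870.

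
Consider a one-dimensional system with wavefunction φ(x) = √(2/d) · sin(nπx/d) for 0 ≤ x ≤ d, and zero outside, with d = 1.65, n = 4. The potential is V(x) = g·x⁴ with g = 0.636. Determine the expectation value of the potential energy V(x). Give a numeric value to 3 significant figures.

0.913

⟨V⟩ = ∫ V(x)·|φ|² dx.
With sin²θ = (1 − cos2θ)/2 on 0 ≤ x ≤ d: ∫sin²(nπx/d) dx = d/2, ∫x·sin²(nπx/d) dx = d²/4, ∫x²·sin²(nπx/d) dx = d³·(1/6 − 1/(4n²π²)); higher powers xᵏ the same way, integrating xᵏ·cos(2nπx/d) by parts.
⟨V⟩ = 0.91324.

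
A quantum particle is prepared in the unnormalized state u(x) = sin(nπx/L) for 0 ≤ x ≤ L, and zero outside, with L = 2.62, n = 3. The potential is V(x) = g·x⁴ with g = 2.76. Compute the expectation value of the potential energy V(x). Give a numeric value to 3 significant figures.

⟨V⟩ = ∫ V(x)·|u|² dx / ∫|u|² dx.
With sin²θ = (1 − cos2θ)/2 on 0 ≤ x ≤ L: ∫sin²(nπx/L) dx = L/2, ∫x·sin²(nπx/L) dx = L²/4, ∫x²·sin²(nπx/L) dx = L³·(1/6 − 1/(4n²π²)); higher powers xᵏ the same way, integrating xᵏ·cos(2nπx/L) by parts.
State is unnormalized: ∫|u|² dx = 1.3100, and ∫u*·V(x)·u dx = 32.188, so ⟨V⟩ = 32.188 / 1.3100.
⟨V⟩ = 24.571.

24.6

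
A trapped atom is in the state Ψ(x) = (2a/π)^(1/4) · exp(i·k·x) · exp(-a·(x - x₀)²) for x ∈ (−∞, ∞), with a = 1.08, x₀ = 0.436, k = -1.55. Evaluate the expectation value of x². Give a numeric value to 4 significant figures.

0.4216

⟨x²⟩ = ∫ x²·|Ψ|² dx (integrals over the domain).
Gaussian moments (u = x − x₀): ∫u^(2j)·e^(−2au²) du = (2j−1)!!/(4a)^j · √(π/(2a)), odd powers integrate to 0; here √(π/(2a)) = 1.2060.
⟨x²⟩ = 0.42158.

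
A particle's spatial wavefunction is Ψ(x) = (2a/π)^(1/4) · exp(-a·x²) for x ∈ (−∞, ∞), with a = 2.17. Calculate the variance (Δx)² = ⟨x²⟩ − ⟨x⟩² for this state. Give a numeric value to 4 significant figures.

Compute ⟨x⟩ and ⟨x²⟩ separately, then (Δx)² = ⟨x²⟩ − ⟨x⟩².
Gaussian moments: ∫x^(2j)·e^(−2ax²) dx = (2j−1)!!/(4a)^j · √(π/(2a)), odd powers integrate to 0; here √(π/(2a)) = 0.85081.
⟨x⟩ = 0.0000 and ⟨x²⟩ = 0.11521.
(Δx)² = 0.11521 − (0.0000)² = 0.11521.

0.1152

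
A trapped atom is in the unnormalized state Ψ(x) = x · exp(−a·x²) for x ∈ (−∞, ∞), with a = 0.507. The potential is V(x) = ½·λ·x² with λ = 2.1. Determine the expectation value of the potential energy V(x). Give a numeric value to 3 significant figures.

⟨V⟩ = ∫ V(x)·|Ψ|² dx / ∫|Ψ|² dx.
Expand each integrand as polynomial × e^(−2ax²) and use ∫x^(2j)·e^(−2ax²) dx = (2j−1)!!/(4a)^j · √(π/(2a)), odd powers → 0; here √(π/(2a)) = 1.7602.
State is unnormalized: ∫|Ψ|² dx = 0.86794, and ∫Ψ*·V(x)·Ψ dx = 1.3481, so ⟨V⟩ = 1.3481 / 0.86794.
⟨V⟩ = 1.5533.

1.55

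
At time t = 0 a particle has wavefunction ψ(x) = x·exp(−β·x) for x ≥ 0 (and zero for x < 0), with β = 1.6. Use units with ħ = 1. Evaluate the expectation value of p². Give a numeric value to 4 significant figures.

2.560

p² ψ = −ħ² d²ψ/dx²; ⟨p²⟩ = −ħ² ∫ ψ*·ψ'' dx / ∫|ψ|² dx.
Differentiate x·exp(−β·x) with the product rule; every integrand then reduces to terms xʲ·e^(−2βx) on [0, ∞), with ∫₀^∞ xʲ·e^(−2βx) dx = j!/(2β)^(j+1).
State is unnormalized: ∫|ψ|² dx = 0.061035, and ∫ψ*·(−ħ² ψ'') dx = 0.15625, so ⟨p²⟩ = 0.15625 / 0.061035.
⟨p²⟩ = 2.5600.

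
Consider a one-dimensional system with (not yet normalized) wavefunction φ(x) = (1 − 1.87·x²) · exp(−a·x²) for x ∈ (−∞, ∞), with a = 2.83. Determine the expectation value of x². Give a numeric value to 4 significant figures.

⟨x²⟩ = ∫ x²·|φ|² dx / ∫|φ|² dx (integrals over the domain).
Expand each integrand as polynomial × e^(−2ax²) and use ∫x^(2j)·e^(−2ax²) dx = (2j−1)!!/(4a)^j · √(π/(2a)), odd powers → 0; here √(π/(2a)) = 0.74502.
State is unnormalized: ∫|φ|² dx = 0.55987, and ∫φ*·x²·φ dx = 0.027522, so ⟨x²⟩ = 0.027522 / 0.55987.
⟨x²⟩ = 0.049158.

0.04916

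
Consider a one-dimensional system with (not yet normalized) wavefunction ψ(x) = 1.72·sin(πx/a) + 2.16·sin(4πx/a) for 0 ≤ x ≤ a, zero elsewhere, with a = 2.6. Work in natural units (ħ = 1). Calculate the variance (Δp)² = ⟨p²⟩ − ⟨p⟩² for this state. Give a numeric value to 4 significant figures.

Compute ⟨p⟩ and ⟨p²⟩ separately; (Δp)² = ⟨p²⟩ − ⟨p⟩².
d²/dx² sin(jπx/a) = −(jπ/a)²·sin(jπx/a); on 0 ≤ x ≤ a, ∫sin²(jπx/a) dx = a/2 and ∫sin(jπx/a)·sin(lπx/a) dx = 0 for j ≠ l, so only diagonal terms survive in ∫|ψ|² and ∫ψ·ψ″; ∫ψ·ψ′ dx = [ψ²/2] between the walls = 0.
Normalization: ∫|ψ|² dx = 9.9112.
⟨p⟩ = 0.0000 and ⟨p²⟩ = 14.862.
(Δp)² = 14.862 − (0.0000)² = 14.862.

14.86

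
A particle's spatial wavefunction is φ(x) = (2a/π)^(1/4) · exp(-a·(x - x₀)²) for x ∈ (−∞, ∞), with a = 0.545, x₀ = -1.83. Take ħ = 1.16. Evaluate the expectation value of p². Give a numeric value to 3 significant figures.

0.733

p² φ = −ħ² d²φ/dx²; ⟨p²⟩ = −ħ² ∫ φ*·φ'' dx.
Gaussian moments (u = x − x₀): ∫u^(2j)·e^(−2au²) du = (2j−1)!!/(4a)^j · √(π/(2a)), odd powers integrate to 0; here √(π/(2a)) = 1.6977. Derivatives: d/dx e^(−au²) = −2au·e^(−au²), d²/dx² e^(−au²) = (4a²u² − 2a)·e^(−au²).
⟨p²⟩ = 0.73335.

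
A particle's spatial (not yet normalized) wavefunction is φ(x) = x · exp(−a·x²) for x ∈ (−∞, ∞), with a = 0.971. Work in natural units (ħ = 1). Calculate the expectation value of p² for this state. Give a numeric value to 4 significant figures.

p² φ = −ħ² d²φ/dx²; ⟨p²⟩ = −ħ² ∫ φ*·φ'' dx / ∫|φ|² dx.
Expand each integrand as polynomial × e^(−2ax²) and use ∫x^(2j)·e^(−2ax²) dx = (2j−1)!!/(4a)^j · √(π/(2a)), odd powers → 0; here √(π/(2a)) = 1.2719. Differentiate with the product rule, d/dx e^(−ax²) = −2ax·e^(−ax²).
State is unnormalized: ∫|φ|² dx = 0.32747, and ∫φ*·(−ħ² φ'') dx = 0.95392, so ⟨p²⟩ = 0.95392 / 0.32747.
⟨p²⟩ = 2.9130.

2.913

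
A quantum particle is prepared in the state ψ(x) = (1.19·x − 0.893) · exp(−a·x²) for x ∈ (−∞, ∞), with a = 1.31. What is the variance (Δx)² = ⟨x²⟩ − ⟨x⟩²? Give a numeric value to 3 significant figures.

0.143

Compute ⟨x⟩ and ⟨x²⟩ separately, then (Δx)² = ⟨x²⟩ − ⟨x⟩².
Expand each integrand as polynomial × e^(−2ax²) and use ∫x^(2j)·e^(−2ax²) dx = (2j−1)!!/(4a)^j · √(π/(2a)), odd powers → 0; here √(π/(2a)) = 1.0950.
Normalization: ∫|ψ|² dx = 1.1692.
⟨x⟩ = -0.37988 and ⟨x²⟩ = 0.28745.
(Δx)² = 0.28745 − (-0.37988)² = 0.14314.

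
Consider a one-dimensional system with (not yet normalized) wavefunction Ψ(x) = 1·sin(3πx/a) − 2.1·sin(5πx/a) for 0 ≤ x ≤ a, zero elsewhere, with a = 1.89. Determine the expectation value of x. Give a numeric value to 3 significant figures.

0.945

⟨x⟩ = ∫ x·|Ψ|² dx / ∫|Ψ|² dx (integrals over the domain).
On 0 ≤ x ≤ a (j ≠ l): ∫sin²(jπx/a) dx = a/2, ∫sin(jπx/a)·sin(lπx/a) dx = 0; diagonal moments ∫x·sin²(jπx/a) dx = a²/4, ∫x²·sin²(jπx/a) dx = a³·(1/6 − 1/(4j²π²)); cross terms ∫x·sin(jπx/a)·sin(lπx/a) dx = 0 for j + l even and −4jla²/(π²(j² − l²)²) for j + l odd, ∫x²·sin(jπx/a)·sin(lπx/a) dx = (−1)^(j+l)·4jla³/(π²(j² − l²)²); higher powers the same way via product-to-sum and parts.
State is unnormalized: ∫|Ψ|² dx = 5.1125, and ∫Ψ*·x·Ψ dx = 4.8313, so ⟨x⟩ = 4.8313 / 5.1125.
⟨x⟩ = 0.94500.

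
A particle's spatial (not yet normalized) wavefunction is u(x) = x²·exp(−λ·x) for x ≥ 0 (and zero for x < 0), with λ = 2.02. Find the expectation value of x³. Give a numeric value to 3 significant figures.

3.18

⟨x³⟩ = ∫ x³·|u|² dx / ∫|u|² dx (integrals over the domain).
Every integrand reduces to terms xʲ·e^(−2λx) on [0, ∞); use ∫₀^∞ xʲ·e^(−2λx) dx = j!/(2λ)^(j+1).
State is unnormalized: ∫|u|² dx = 0.022300, and ∫u*·x³·u dx = 0.071020, so ⟨x³⟩ = 0.071020 / 0.022300.
⟨x³⟩ = 3.1847.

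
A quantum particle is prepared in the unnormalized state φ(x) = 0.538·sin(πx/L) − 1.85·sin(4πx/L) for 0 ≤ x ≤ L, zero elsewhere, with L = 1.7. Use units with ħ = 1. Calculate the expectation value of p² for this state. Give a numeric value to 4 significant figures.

50.65

p² φ = −ħ² d²φ/dx²; ⟨p²⟩ = −ħ² ∫ φ*·φ'' dx / ∫|φ|² dx.
d²/dx² sin(jπx/L) = −(jπ/L)²·sin(jπx/L); on 0 ≤ x ≤ L, ∫sin²(jπx/L) dx = L/2 and ∫sin(jπx/L)·sin(lπx/L) dx = 0 for j ≠ l, so only diagonal terms survive in ∫|φ|² and ∫φ·φ″; ∫φ·φ′ dx = [φ²/2] between the walls = 0.
State is unnormalized: ∫|φ|² dx = 3.1552, and ∫φ*·(−ħ² φ'') dx = 159.80, so ⟨p²⟩ = 159.80 / 3.1552.
⟨p²⟩ = 50.647.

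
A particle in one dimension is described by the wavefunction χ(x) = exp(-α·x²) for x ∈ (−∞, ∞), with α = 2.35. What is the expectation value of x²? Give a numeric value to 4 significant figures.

⟨x²⟩ = ∫ x²·|χ|² dx / ∫|χ|² dx (integrals over the domain).
Gaussian moments: ∫x^(2j)·e^(−2αx²) dx = (2j−1)!!/(4α)^j · √(π/(2α)), odd powers integrate to 0; here √(π/(2α)) = 0.81757.
State is unnormalized: ∫|χ|² dx = 0.81757, and ∫χ*·x²·χ dx = 0.086976, so ⟨x²⟩ = 0.086976 / 0.81757.
⟨x²⟩ = 0.10638.

0.1064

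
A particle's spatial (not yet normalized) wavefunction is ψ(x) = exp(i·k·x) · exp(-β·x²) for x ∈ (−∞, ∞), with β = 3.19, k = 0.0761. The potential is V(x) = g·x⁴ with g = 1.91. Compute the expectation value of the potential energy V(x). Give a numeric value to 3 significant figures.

⟨V⟩ = ∫ V(x)·|ψ|² dx / ∫|ψ|² dx.
Gaussian moments: ∫x^(2j)·e^(−2βx²) dx = (2j−1)!!/(4β)^j · √(π/(2β)), odd powers integrate to 0; here √(π/(2β)) = 0.70172.
State is unnormalized: ∫|ψ|² dx = 0.70172, and ∫ψ*·V(x)·ψ dx = 0.024696, so ⟨V⟩ = 0.024696 / 0.70172.
⟨V⟩ = 0.035193.

0.0352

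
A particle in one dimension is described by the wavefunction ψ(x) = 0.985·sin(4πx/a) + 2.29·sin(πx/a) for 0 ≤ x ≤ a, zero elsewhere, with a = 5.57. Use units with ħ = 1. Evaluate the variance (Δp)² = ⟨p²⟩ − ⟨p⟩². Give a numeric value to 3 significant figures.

Compute ⟨p⟩ and ⟨p²⟩ separately; (Δp)² = ⟨p²⟩ − ⟨p⟩².
d²/dx² sin(jπx/a) = −(jπ/a)²·sin(jπx/a); on 0 ≤ x ≤ a, ∫sin²(jπx/a) dx = a/2 and ∫sin(jπx/a)·sin(lπx/a) dx = 0 for j ≠ l, so only diagonal terms survive in ∫|ψ|² and ∫ψ·ψ″; ∫ψ·ψ′ dx = [ψ²/2] between the walls = 0.
Normalization: ∫|ψ|² dx = 17.307.
⟨p⟩ = 0.0000 and ⟨p²⟩ = 1.0631.
(Δp)² = 1.0631 − (0.0000)² = 1.0631.

1.06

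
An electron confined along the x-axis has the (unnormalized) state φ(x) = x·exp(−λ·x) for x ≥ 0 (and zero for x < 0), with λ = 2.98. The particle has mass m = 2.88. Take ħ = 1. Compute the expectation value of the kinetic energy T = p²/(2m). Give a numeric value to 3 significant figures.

T = −(ħ²/2m) d²/dx², so ⟨T⟩ = −(ħ²/2m) ∫ φ*·φ'' dx / ∫|φ|² dx; with m = 2.88.
Differentiate x·exp(−λ·x) with the product rule; every integrand then reduces to terms xʲ·e^(−2λx) on [0, ∞), with ∫₀^∞ xʲ·e^(−2λx) dx = j!/(2λ)^(j+1).
State is unnormalized: ∫|φ|² dx = 0.0094469, and ∫φ*·(−ħ²/2m · φ'') dx = 0.014565, so ⟨T⟩ = 0.014565 / 0.0094469.
⟨T⟩ = 1.5417.

1.54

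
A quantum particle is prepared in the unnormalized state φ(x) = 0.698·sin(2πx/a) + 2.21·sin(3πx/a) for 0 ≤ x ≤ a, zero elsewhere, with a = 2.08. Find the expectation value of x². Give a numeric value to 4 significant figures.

0.9316

⟨x²⟩ = ∫ x²·|φ|² dx / ∫|φ|² dx (integrals over the domain).
On 0 ≤ x ≤ a (j ≠ l): ∫sin²(jπx/a) dx = a/2, ∫sin(jπx/a)·sin(lπx/a) dx = 0; diagonal moments ∫x·sin²(jπx/a) dx = a²/4, ∫x²·sin²(jπx/a) dx = a³·(1/6 − 1/(4j²π²)); cross terms ∫x·sin(jπx/a)·sin(lπx/a) dx = 0 for j + l even and −4jla²/(π²(j² − l²)²) for j + l odd, ∫x²·sin(jπx/a)·sin(lπx/a) dx = (−1)^(j+l)·4jla³/(π²(j² − l²)²); higher powers the same way via product-to-sum and parts.
State is unnormalized: ∫|φ|² dx = 5.5862, and ∫φ*·x²·φ dx = 5.2040, so ⟨x²⟩ = 5.2040 / 5.5862.
⟨x²⟩ = 0.93160.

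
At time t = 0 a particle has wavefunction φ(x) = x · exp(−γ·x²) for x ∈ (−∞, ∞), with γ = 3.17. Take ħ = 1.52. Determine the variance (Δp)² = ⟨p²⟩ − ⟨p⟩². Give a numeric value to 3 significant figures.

22.0

Compute ⟨p⟩ and ⟨p²⟩ separately; (Δp)² = ⟨p²⟩ − ⟨p⟩².
Expand each integrand as polynomial × e^(−2γx²) and use ∫x^(2j)·e^(−2γx²) dx = (2j−1)!!/(4γ)^j · √(π/(2γ)), odd powers → 0; here √(π/(2γ)) = 0.70393. Differentiate with the product rule, d/dx e^(−γx²) = −2γx·e^(−γx²).
Normalization: ∫|φ|² dx = 0.055515.
⟨p⟩ = 0.0000 and ⟨p²⟩ = 21.972.
(Δp)² = 21.972 − (0.0000)² = 21.972.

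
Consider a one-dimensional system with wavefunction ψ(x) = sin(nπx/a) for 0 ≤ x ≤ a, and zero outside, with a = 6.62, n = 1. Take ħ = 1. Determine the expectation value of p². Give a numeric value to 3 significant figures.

0.225

p² ψ = −ħ² d²ψ/dx²; ⟨p²⟩ = −ħ² ∫ ψ*·ψ'' dx / ∫|ψ|² dx.
d/dx sin(nπx/a) = (nπ/a)·cos(nπx/a) and d²/dx² sin(nπx/a) = −(nπ/a)²·sin(nπx/a); on 0 ≤ x ≤ a, ∫sin²(nπx/a) dx = a/2 and ∫sin(nπx/a)·cos(nπx/a) dx = 0.
State is unnormalized: ∫|ψ|² dx = 3.3100, and ∫ψ*·(−ħ² ψ'') dx = 0.74544, so ⟨p²⟩ = 0.74544 / 3.3100.
⟨p²⟩ = 0.22521.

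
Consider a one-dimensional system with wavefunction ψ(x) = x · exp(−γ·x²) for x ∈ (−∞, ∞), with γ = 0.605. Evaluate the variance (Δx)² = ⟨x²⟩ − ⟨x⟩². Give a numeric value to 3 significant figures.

Compute ⟨x⟩ and ⟨x²⟩ separately, then (Δx)² = ⟨x²⟩ − ⟨x⟩².
Expand each integrand as polynomial × e^(−2γx²) and use ∫x^(2j)·e^(−2γx²) dx = (2j−1)!!/(4γ)^j · √(π/(2γ)), odd powers → 0; here √(π/(2γ)) = 1.6113.
Normalization: ∫|ψ|² dx = 0.66584.
⟨x⟩ = 0.0000 and ⟨x²⟩ = 1.2397.
(Δx)² = 1.2397 − (0.0000)² = 1.2397.

1.24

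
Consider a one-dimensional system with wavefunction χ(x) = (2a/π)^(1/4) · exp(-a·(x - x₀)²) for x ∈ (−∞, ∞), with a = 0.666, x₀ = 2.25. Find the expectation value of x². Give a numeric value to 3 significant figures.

5.44

⟨x²⟩ = ∫ x²·|χ|² dx (integrals over the domain).
Gaussian moments (u = x − x₀): ∫u^(2j)·e^(−2au²) du = (2j−1)!!/(4a)^j · √(π/(2a)), odd powers integrate to 0; here √(π/(2a)) = 1.5358.
⟨x²⟩ = 5.4379.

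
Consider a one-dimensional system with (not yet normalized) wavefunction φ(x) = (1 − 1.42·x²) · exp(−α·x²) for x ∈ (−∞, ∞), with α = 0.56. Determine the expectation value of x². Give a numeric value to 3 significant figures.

1.54

⟨x²⟩ = ∫ x²·|φ|² dx / ∫|φ|² dx (integrals over the domain).
Expand each integrand as polynomial × e^(−2αx²) and use ∫x^(2j)·e^(−2αx²) dx = (2j−1)!!/(4α)^j · √(π/(2α)), odd powers → 0; here √(π/(2α)) = 1.6748.
State is unnormalized: ∫|φ|² dx = 1.5705, and ∫φ*·x²·φ dx = 2.4108, so ⟨x²⟩ = 2.4108 / 1.5705.
⟨x²⟩ = 1.5350.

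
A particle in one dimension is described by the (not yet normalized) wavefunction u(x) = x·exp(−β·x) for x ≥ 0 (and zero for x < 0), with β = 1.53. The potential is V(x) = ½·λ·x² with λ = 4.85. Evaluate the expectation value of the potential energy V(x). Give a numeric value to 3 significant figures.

3.11

⟨V⟩ = ∫ V(x)·|u|² dx / ∫|u|² dx.
Every integrand reduces to terms xʲ·e^(−2βx) on [0, ∞); use ∫₀^∞ xʲ·e^(−2βx) dx = j!/(2β)^(j+1).
State is unnormalized: ∫|u|² dx = 0.069802, and ∫u*·V(x)·u dx = 0.21693, so ⟨V⟩ = 0.21693 / 0.069802.
⟨V⟩ = 3.1078.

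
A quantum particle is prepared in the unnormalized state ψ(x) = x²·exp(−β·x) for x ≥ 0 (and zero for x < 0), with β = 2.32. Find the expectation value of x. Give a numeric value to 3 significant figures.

1.08

⟨x⟩ = ∫ x·|ψ|² dx / ∫|ψ|² dx (integrals over the domain).
Every integrand reduces to terms xʲ·e^(−2βx) on [0, ∞); use ∫₀^∞ xʲ·e^(−2βx) dx = j!/(2β)^(j+1).
State is unnormalized: ∫|ψ|² dx = 0.011159, and ∫ψ*·x·ψ dx = 0.012025, so ⟨x⟩ = 0.012025 / 0.011159.
⟨x⟩ = 1.0776.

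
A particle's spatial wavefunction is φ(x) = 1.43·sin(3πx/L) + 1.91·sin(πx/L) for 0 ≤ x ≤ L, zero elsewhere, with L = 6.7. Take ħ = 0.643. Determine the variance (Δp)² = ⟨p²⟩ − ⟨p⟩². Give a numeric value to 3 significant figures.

Compute ⟨p⟩ and ⟨p²⟩ separately; (Δp)² = ⟨p²⟩ − ⟨p⟩².
d²/dx² sin(jπx/L) = −(jπ/L)²·sin(jπx/L); on 0 ≤ x ≤ L, ∫sin²(jπx/L) dx = L/2 and ∫sin(jπx/L)·sin(lπx/L) dx = 0 for j ≠ l, so only diagonal terms survive in ∫|φ|² and ∫φ·φ″; ∫φ·φ′ dx = [φ²/2] between the walls = 0.
Normalization: ∫|φ|² dx = 19.072.
⟨p⟩ = 0.0000 and ⟨p²⟩ = 0.35211.
(Δp)² = 0.35211 − (0.0000)² = 0.35211.

0.352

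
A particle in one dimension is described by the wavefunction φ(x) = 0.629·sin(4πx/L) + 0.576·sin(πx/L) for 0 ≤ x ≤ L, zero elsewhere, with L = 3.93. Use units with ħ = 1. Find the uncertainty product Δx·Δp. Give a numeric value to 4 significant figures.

2.296

Δx = √(⟨x²⟩−⟨x⟩²), Δp = √(⟨p²⟩−⟨p⟩²).
On 0 ≤ x ≤ L (j ≠ l): ∫sin²(jπx/L) dx = L/2, ∫sin(jπx/L)·sin(lπx/L) dx = 0; diagonal moments ∫x·sin²(jπx/L) dx = L²/4, ∫x²·sin²(jπx/L) dx = L³·(1/6 − 1/(4j²π²)); cross terms ∫x·sin(jπx/L)·sin(lπx/L) dx = 0 for j + l even and −4jlL²/(π²(j² − l²)²) for j + l odd, ∫x²·sin(jπx/L)·sin(lπx/L) dx = (−1)^(j+l)·4jlL³/(π²(j² − l²)²); higher powers the same way via product-to-sum and parts. d²/dx² sin(jπx/L) = −(jπ/L)²·sin(jπx/L); on 0 ≤ x ≤ L, ∫sin²(jπx/L) dx = L/2 and ∫sin(jπx/L)·sin(lπx/L) dx = 0 for j ≠ l, so only diagonal terms survive in ∫|φ|² and ∫φ·φ″; ∫φ·φ′ dx = [φ²/2] between the walls = 0.
Normalization: ∫|φ|² dx = 1.4294.
⟨x⟩ = 1.9086, ⟨x²⟩ = 4.5431 ⇒ Δx = 0.94890.
⟨p⟩ = 0.0000, ⟨p²⟩ = 5.8525 ⇒ Δp = 2.4192.
Δx·Δp = 2.2956.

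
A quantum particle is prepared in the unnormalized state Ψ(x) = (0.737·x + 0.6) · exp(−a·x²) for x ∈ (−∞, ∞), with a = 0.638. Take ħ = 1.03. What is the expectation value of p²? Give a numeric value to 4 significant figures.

1.180

p² Ψ = −ħ² d²Ψ/dx²; ⟨p²⟩ = −ħ² ∫ Ψ*·Ψ'' dx / ∫|Ψ|² dx.
Expand each integrand as polynomial × e^(−2ax²) and use ∫x^(2j)·e^(−2ax²) dx = (2j−1)!!/(4a)^j · √(π/(2a)), odd powers → 0; here √(π/(2a)) = 1.5691. Differentiate with the product rule, d/dx e^(−ax²) = −2ax·e^(−ax²).
State is unnormalized: ∫|Ψ|² dx = 0.89884, and ∫Ψ*·(−ħ² Ψ'') dx = 1.0605, so ⟨p²⟩ = 1.0605 / 0.89884.
⟨p²⟩ = 1.1798.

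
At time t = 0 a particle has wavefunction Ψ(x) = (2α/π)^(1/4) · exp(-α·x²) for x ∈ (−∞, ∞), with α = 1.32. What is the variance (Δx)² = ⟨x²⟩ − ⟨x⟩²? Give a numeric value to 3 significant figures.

Compute ⟨x⟩ and ⟨x²⟩ separately, then (Δx)² = ⟨x²⟩ − ⟨x⟩².
Gaussian moments: ∫x^(2j)·e^(−2αx²) dx = (2j−1)!!/(4α)^j · √(π/(2α)), odd powers integrate to 0; here √(π/(2α)) = 1.0909.
⟨x⟩ = 0.0000 and ⟨x²⟩ = 0.18939.
(Δx)² = 0.18939 − (0.0000)² = 0.18939.

0.189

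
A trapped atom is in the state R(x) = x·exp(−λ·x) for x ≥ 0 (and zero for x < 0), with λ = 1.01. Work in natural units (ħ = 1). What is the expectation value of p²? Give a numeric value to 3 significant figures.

1.02

p² R = −ħ² d²R/dx²; ⟨p²⟩ = −ħ² ∫ R*·R'' dx / ∫|R|² dx.
Differentiate x·exp(−λ·x) with the product rule; every integrand then reduces to terms xʲ·e^(−2λx) on [0, ∞), with ∫₀^∞ xʲ·e^(−2λx) dx = j!/(2λ)^(j+1).
State is unnormalized: ∫|R|² dx = 0.24265, and ∫R*·(−ħ² R'') dx = 0.24752, so ⟨p²⟩ = 0.24752 / 0.24265.
⟨p²⟩ = 1.0201.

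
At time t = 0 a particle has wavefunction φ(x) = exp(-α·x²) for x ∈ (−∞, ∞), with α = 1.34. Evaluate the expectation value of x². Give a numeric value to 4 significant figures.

0.1866

⟨x²⟩ = ∫ x²·|φ|² dx / ∫|φ|² dx (integrals over the domain).
Gaussian moments: ∫x^(2j)·e^(−2αx²) dx = (2j−1)!!/(4α)^j · √(π/(2α)), odd powers integrate to 0; here √(π/(2α)) = 1.0827.
State is unnormalized: ∫|φ|² dx = 1.0827, and ∫φ*·x²·φ dx = 0.20200, so ⟨x²⟩ = 0.20200 / 1.0827.
⟨x²⟩ = 0.18657.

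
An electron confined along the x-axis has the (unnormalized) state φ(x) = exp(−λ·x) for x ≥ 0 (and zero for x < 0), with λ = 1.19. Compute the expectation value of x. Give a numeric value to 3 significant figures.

0.420

⟨x⟩ = ∫ x·|φ|² dx / ∫|φ|² dx (integrals over the domain).
Every integrand reduces to terms xʲ·e^(−2λx) on [0, ∞); use ∫₀^∞ xʲ·e^(−2λx) dx = j!/(2λ)^(j+1).
State is unnormalized: ∫|φ|² dx = 0.42017, and ∫φ*·x·φ dx = 0.17654, so ⟨x⟩ = 0.17654 / 0.42017.
⟨x⟩ = 0.42017.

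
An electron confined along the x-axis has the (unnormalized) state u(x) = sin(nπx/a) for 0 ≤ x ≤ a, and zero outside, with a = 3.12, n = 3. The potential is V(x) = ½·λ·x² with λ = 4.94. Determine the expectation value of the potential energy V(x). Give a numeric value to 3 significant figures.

⟨V⟩ = ∫ V(x)·|u|² dx / ∫|u|² dx.
With sin²θ = (1 − cos2θ)/2 on 0 ≤ x ≤ a: ∫sin²(nπx/a) dx = a/2, ∫x·sin²(nπx/a) dx = a²/4, ∫x²·sin²(nπx/a) dx = a³·(1/6 − 1/(4n²π²)); higher powers xᵏ the same way, integrating xᵏ·cos(2nπx/a) by parts.
State is unnormalized: ∫|u|² dx = 1.5600, and ∫u*·V(x)·u dx = 12.292, so ⟨V⟩ = 12.292 / 1.5600.
⟨V⟩ = 7.8793.

7.88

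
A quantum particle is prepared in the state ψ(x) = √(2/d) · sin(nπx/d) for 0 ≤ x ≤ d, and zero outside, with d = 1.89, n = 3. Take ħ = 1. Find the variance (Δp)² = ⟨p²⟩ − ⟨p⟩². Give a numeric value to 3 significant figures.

24.9

Compute ⟨p⟩ and ⟨p²⟩ separately; (Δp)² = ⟨p²⟩ − ⟨p⟩².
d/dx sin(nπx/d) = (nπ/d)·cos(nπx/d) and d²/dx² sin(nπx/d) = −(nπ/d)²·sin(nπx/d); on 0 ≤ x ≤ d, ∫sin²(nπx/d) dx = d/2 and ∫sin(nπx/d)·cos(nπx/d) dx = 0.
⟨p⟩ = 0.0000 and ⟨p²⟩ = 24.867.
(Δp)² = 24.867 − (0.0000)² = 24.867.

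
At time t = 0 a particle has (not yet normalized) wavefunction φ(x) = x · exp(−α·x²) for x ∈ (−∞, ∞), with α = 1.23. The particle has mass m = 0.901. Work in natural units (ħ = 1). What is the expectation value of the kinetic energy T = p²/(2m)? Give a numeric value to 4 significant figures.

T = −(ħ²/2m) d²/dx², so ⟨T⟩ = −(ħ²/2m) ∫ φ*·φ'' dx / ∫|φ|² dx; with m = 0.901.
Expand each integrand as polynomial × e^(−2αx²) and use ∫x^(2j)·e^(−2αx²) dx = (2j−1)!!/(4α)^j · √(π/(2α)), odd powers → 0; here √(π/(2α)) = 1.1301. Differentiate with the product rule, d/dx e^(−αx²) = −2αx·e^(−αx²).
State is unnormalized: ∫|φ|² dx = 0.22969, and ∫φ*·(−ħ²/2m · φ'') dx = 0.47034, so ⟨T⟩ = 0.47034 / 0.22969.
⟨T⟩ = 2.0477.

2.048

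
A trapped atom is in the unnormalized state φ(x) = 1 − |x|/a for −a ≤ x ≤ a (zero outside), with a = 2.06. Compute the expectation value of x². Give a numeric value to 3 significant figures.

⟨x²⟩ = ∫ x²·|φ|² dx / ∫|φ|² dx (integrals over the domain).
φ is even, so ∫ over [−a, a] = 2∫₀ᵃ with φ = 1 − x/a there: ∫₀ᵃ (1 − x/a)² dx = a/3, ∫₀ᵃ x²(1 − x/a)² dx = a³/30, ∫₀ᵃ x⁴(1 − x/a)² dx = a⁵/105.
State is unnormalized: ∫|φ|² dx = 1.3733, and ∫φ*·x²·φ dx = 0.58279, so ⟨x²⟩ = 0.58279 / 1.3733.
⟨x²⟩ = 0.42436.

0.424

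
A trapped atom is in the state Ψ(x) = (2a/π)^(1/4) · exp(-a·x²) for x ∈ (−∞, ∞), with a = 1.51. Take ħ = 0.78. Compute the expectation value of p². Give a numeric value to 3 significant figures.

0.919

p² Ψ = −ħ² d²Ψ/dx²; ⟨p²⟩ = −ħ² ∫ Ψ*·Ψ'' dx.
Gaussian moments: ∫x^(2j)·e^(−2ax²) dx = (2j−1)!!/(4a)^j · √(π/(2a)), odd powers integrate to 0; here √(π/(2a)) = 1.0199. Derivatives: d/dx e^(−ax²) = −2ax·e^(−ax²), d²/dx² e^(−ax²) = (4a²x² − 2a)·e^(−ax²).
⟨p²⟩ = 0.91868.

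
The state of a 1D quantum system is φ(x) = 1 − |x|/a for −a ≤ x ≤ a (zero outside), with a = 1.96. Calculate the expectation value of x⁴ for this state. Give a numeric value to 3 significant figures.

⟨x⁴⟩ = ∫ x⁴·|φ|² dx / ∫|φ|² dx (integrals over the domain).
φ is even, so ∫ over [−a, a] = 2∫₀ᵃ with φ = 1 − x/a there: ∫₀ᵃ (1 − x/a)² dx = a/3, ∫₀ᵃ x²(1 − x/a)² dx = a³/30, ∫₀ᵃ x⁴(1 − x/a)² dx = a⁵/105.
State is unnormalized: ∫|φ|² dx = 1.3067, and ∫φ*·x⁴·φ dx = 0.55096, so ⟨x⁴⟩ = 0.55096 / 1.3067.
⟨x⁴⟩ = 0.42165.

0.422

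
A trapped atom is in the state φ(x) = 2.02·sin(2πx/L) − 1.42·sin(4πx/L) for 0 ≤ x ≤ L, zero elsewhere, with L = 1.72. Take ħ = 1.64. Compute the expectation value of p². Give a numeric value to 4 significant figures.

71.50

p² φ = −ħ² d²φ/dx²; ⟨p²⟩ = −ħ² ∫ φ*·φ'' dx / ∫|φ|² dx.
d²/dx² sin(jπx/L) = −(jπ/L)²·sin(jπx/L); on 0 ≤ x ≤ L, ∫sin²(jπx/L) dx = L/2 and ∫sin(jπx/L)·sin(lπx/L) dx = 0 for j ≠ l, so only diagonal terms survive in ∫|φ|² and ∫φ·φ″; ∫φ·φ′ dx = [φ²/2] between the walls = 0.
State is unnormalized: ∫|φ|² dx = 5.2432, and ∫φ*·(−ħ² φ'') dx = 374.91, so ⟨p²⟩ = 374.91 / 5.2432.
⟨p²⟩ = 71.503.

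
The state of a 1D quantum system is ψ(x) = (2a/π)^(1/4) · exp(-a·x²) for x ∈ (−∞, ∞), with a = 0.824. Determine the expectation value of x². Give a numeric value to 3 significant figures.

0.303

⟨x²⟩ = ∫ x²·|ψ|² dx (integrals over the domain).
Gaussian moments: ∫x^(2j)·e^(−2ax²) dx = (2j−1)!!/(4a)^j · √(π/(2a)), odd powers integrate to 0; here √(π/(2a)) = 1.3807.
⟨x²⟩ = 0.30340.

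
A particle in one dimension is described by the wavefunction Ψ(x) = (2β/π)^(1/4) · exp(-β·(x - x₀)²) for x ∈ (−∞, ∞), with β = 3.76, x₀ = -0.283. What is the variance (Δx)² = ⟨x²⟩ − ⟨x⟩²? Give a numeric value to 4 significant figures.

0.06649

Compute ⟨x⟩ and ⟨x²⟩ separately, then (Δx)² = ⟨x²⟩ − ⟨x⟩².
Gaussian moments (u = x − x₀): ∫u^(2j)·e^(−2βu²) du = (2j−1)!!/(4β)^j · √(π/(2β)), odd powers integrate to 0; here √(π/(2β)) = 0.64635.
⟨x⟩ = -0.28300 and ⟨x²⟩ = 0.14658.
(Δx)² = 0.14658 − (-0.28300)² = 0.066489.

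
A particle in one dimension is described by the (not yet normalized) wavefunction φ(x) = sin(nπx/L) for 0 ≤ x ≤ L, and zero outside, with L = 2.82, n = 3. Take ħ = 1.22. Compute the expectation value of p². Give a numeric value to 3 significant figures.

p² φ = −ħ² d²φ/dx²; ⟨p²⟩ = −ħ² ∫ φ*·φ'' dx / ∫|φ|² dx.
d/dx sin(nπx/L) = (nπ/L)·cos(nπx/L) and d²/dx² sin(nπx/L) = −(nπ/L)²·sin(nπx/L); on 0 ≤ x ≤ L, ∫sin²(nπx/L) dx = L/2 and ∫sin(nπx/L)·cos(nπx/L) dx = 0.
State is unnormalized: ∫|φ|² dx = 1.4100, and ∫φ*·(−ħ² φ'') dx = 23.441, so ⟨p²⟩ = 23.441 / 1.4100.
⟨p²⟩ = 16.625.

16.6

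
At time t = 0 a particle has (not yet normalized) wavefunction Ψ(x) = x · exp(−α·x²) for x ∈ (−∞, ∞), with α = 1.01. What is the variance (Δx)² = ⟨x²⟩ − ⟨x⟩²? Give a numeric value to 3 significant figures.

0.743

Compute ⟨x⟩ and ⟨x²⟩ separately, then (Δx)² = ⟨x²⟩ − ⟨x⟩².
Expand each integrand as polynomial × e^(−2αx²) and use ∫x^(2j)·e^(−2αx²) dx = (2j−1)!!/(4α)^j · √(π/(2α)), odd powers → 0; here √(π/(2α)) = 1.2471.
Normalization: ∫|Ψ|² dx = 0.30869.
⟨x⟩ = 0.0000 and ⟨x²⟩ = 0.74257.
(Δx)² = 0.74257 − (0.0000)² = 0.74257.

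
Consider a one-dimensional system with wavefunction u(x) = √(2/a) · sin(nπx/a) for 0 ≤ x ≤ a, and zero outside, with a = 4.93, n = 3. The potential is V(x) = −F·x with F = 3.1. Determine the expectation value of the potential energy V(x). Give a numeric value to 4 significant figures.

-7.642

⟨V⟩ = ∫ V(x)·|u|² dx.
With sin²θ = (1 − cos2θ)/2 on 0 ≤ x ≤ a: ∫sin²(nπx/a) dx = a/2, ∫x·sin²(nπx/a) dx = a²/4, ∫x²·sin²(nπx/a) dx = a³·(1/6 − 1/(4n²π²)); higher powers xᵏ the same way, integrating xᵏ·cos(2nπx/a) by parts.
⟨V⟩ = -7.6415.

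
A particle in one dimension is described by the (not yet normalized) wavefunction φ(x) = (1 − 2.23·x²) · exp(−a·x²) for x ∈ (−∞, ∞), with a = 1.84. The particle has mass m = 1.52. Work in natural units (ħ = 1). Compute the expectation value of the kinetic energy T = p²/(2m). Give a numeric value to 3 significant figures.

2.03

T = −(ħ²/2m) d²/dx², so ⟨T⟩ = −(ħ²/2m) ∫ φ*·φ'' dx / ∫|φ|² dx; with m = 1.52.
Expand each integrand as polynomial × e^(−2ax²) and use ∫x^(2j)·e^(−2ax²) dx = (2j−1)!!/(4a)^j · √(π/(2a)), odd powers → 0; here √(π/(2a)) = 0.92396. Differentiate with the product rule, d/dx e^(−ax²) = −2ax·e^(−ax²).
State is unnormalized: ∫|φ|² dx = 0.61852, and ∫φ*·(−ħ²/2m · φ'') dx = 1.2575, so ⟨T⟩ = 1.2575 / 0.61852.
⟨T⟩ = 2.0331.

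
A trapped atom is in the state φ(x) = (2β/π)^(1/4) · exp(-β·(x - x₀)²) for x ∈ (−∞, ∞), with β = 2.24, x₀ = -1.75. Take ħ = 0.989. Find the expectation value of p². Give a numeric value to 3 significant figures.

2.19

p² φ = −ħ² d²φ/dx²; ⟨p²⟩ = −ħ² ∫ φ*·φ'' dx.
Gaussian moments (u = x − x₀): ∫u^(2j)·e^(−2βu²) du = (2j−1)!!/(4β)^j · √(π/(2β)), odd powers integrate to 0; here √(π/(2β)) = 0.83741. Derivatives: d/dx e^(−βu²) = −2βu·e^(−βu²), d²/dx² e^(−βu²) = (4β²u² − 2β)·e^(−βu²).
⟨p²⟩ = 2.1910.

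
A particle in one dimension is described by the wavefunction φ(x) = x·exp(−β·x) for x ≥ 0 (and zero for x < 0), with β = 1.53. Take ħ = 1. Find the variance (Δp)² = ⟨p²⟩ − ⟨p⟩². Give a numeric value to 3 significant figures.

2.34

Compute ⟨p⟩ and ⟨p²⟩ separately; (Δp)² = ⟨p²⟩ − ⟨p⟩².
Differentiate x·exp(−β·x) with the product rule; every integrand then reduces to terms xʲ·e^(−2βx) on [0, ∞), with ∫₀^∞ xʲ·e^(−2βx) dx = j!/(2β)^(j+1).
Normalization: ∫|φ|² dx = 0.069802.
⟨p⟩ = 0.0000 and ⟨p²⟩ = 2.3409.
(Δp)² = 2.3409 − (0.0000)² = 2.3409.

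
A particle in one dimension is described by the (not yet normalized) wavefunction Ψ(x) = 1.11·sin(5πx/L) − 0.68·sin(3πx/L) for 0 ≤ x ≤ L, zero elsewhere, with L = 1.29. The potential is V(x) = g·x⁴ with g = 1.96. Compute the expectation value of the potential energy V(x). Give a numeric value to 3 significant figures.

⟨V⟩ = ∫ V(x)·|Ψ|² dx / ∫|Ψ|² dx.
On 0 ≤ x ≤ L (j ≠ l): ∫sin²(jπx/L) dx = L/2, ∫sin(jπx/L)·sin(lπx/L) dx = 0; diagonal moments ∫x·sin²(jπx/L) dx = L²/4, ∫x²·sin²(jπx/L) dx = L³·(1/6 − 1/(4j²π²)); cross terms ∫x·sin(jπx/L)·sin(lπx/L) dx = 0 for j + l even and −4jlL²/(π²(j² − l²)²) for j + l odd, ∫x²·sin(jπx/L)·sin(lπx/L) dx = (−1)^(j+l)·4jlL³/(π²(j² − l²)²); higher powers the same way via product-to-sum and parts.
State is unnormalized: ∫|Ψ|² dx = 1.0930, and ∫Ψ*·V(x)·Ψ dx = 0.73021, so ⟨V⟩ = 0.73021 / 1.0930.
⟨V⟩ = 0.66811.

0.668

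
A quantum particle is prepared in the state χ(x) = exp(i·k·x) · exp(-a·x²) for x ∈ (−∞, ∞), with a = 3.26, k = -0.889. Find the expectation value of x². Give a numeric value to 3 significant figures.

0.0767

⟨x²⟩ = ∫ x²·|χ|² dx / ∫|χ|² dx (integrals over the domain).
Gaussian moments: ∫x^(2j)·e^(−2ax²) dx = (2j−1)!!/(4a)^j · √(π/(2a)), odd powers integrate to 0; here √(π/(2a)) = 0.69415.
State is unnormalized: ∫|χ|² dx = 0.69415, and ∫χ*·x²·χ dx = 0.053232, so ⟨x²⟩ = 0.053232 / 0.69415.
⟨x²⟩ = 0.076687.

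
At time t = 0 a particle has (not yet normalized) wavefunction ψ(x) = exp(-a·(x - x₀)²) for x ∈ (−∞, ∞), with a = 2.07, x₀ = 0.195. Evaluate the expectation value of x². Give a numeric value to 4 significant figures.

⟨x²⟩ = ∫ x²·|ψ|² dx / ∫|ψ|² dx (integrals over the domain).
Gaussian moments (u = x − x₀): ∫u^(2j)·e^(−2au²) du = (2j−1)!!/(4a)^j · √(π/(2a)), odd powers integrate to 0; here √(π/(2a)) = 0.87111.
State is unnormalized: ∫|ψ|² dx = 0.87111, and ∫ψ*·x²·ψ dx = 0.13833, so ⟨x²⟩ = 0.13833 / 0.87111.
⟨x²⟩ = 0.15880.

0.1588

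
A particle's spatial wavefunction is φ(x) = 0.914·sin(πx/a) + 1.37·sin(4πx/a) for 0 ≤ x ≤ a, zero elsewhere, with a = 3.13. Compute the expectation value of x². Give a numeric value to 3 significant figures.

⟨x²⟩ = ∫ x²·|φ|² dx / ∫|φ|² dx (integrals over the domain).
On 0 ≤ x ≤ a (j ≠ l): ∫sin²(jπx/a) dx = a/2, ∫sin(jπx/a)·sin(lπx/a) dx = 0; diagonal moments ∫x·sin²(jπx/a) dx = a²/4, ∫x²·sin²(jπx/a) dx = a³·(1/6 − 1/(4j²π²)); cross terms ∫x·sin(jπx/a)·sin(lπx/a) dx = 0 for j + l even and −4jla²/(π²(j² − l²)²) for j + l odd, ∫x²·sin(jπx/a)·sin(lπx/a) dx = (−1)^(j+l)·4jla³/(π²(j² − l²)²); higher powers the same way via product-to-sum and parts.
State is unnormalized: ∫|φ|² dx = 4.2447, and ∫φ*·x²·φ dx = 12.568, so ⟨x²⟩ = 12.568 / 4.2447.
⟨x²⟩ = 2.9609.

2.96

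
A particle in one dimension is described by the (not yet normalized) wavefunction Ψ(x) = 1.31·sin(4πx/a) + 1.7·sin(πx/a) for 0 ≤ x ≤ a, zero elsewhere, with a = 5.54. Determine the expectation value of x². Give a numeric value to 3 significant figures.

⟨x²⟩ = ∫ x²·|Ψ|² dx / ∫|Ψ|² dx (integrals over the domain).
On 0 ≤ x ≤ a (j ≠ l): ∫sin²(jπx/a) dx = a/2, ∫sin(jπx/a)·sin(lπx/a) dx = 0; diagonal moments ∫x·sin²(jπx/a) dx = a²/4, ∫x²·sin²(jπx/a) dx = a³·(1/6 − 1/(4j²π²)); cross terms ∫x·sin(jπx/a)·sin(lπx/a) dx = 0 for j + l even and −4jla²/(π²(j² − l²)²) for j + l odd, ∫x²·sin(jπx/a)·sin(lπx/a) dx = (−1)^(j+l)·4jla³/(π²(j² − l²)²); higher powers the same way via product-to-sum and parts.
State is unnormalized: ∫|Ψ|² dx = 12.759, and ∫Ψ*·x²·Ψ dx = 112.16, so ⟨x²⟩ = 112.16 / 12.759.
⟨x²⟩ = 8.7911.

8.79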